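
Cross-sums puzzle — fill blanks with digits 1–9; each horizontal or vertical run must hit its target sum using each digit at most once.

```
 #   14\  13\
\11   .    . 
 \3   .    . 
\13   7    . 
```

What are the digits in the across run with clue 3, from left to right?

1, 2

3 in 2 cells must be {1,2}.
R3C2 = 13 − 7 = 6 completes the 13 across.
R2C2 = 2: the only remaining digit allowed by both the 3 across and the 13 down.
R1C2 = 13 − 8 = 5 completes the 13 down.
R2C1 = 3 − 2 = 1 completes the 3 across.
R1C1 = 11 − 5 = 6 completes the 11 across.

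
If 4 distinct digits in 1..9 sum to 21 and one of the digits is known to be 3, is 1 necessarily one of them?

No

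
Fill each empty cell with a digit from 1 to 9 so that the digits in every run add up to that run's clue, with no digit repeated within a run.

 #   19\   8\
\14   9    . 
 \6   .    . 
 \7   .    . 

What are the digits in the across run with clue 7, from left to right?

6 1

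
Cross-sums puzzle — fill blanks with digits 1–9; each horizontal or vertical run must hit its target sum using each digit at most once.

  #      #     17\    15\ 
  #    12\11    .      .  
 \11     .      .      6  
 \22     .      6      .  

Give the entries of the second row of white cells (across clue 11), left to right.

3, 2, 6

R3C3 = 7: the only remaining digit allowed by both the 22 across and the 15 down.
R1C3 = 15 − 13 = 2 completes the 15 down.
R3C1 = 22 − 13 = 9 completes the 22 across.
R1C2 = 11 − 2 = 9 completes the 11 across.
R2C1 = 12 − 9 = 3 completes the 12 down.
R2C2 = 11 − 9 = 2 completes the 11 across.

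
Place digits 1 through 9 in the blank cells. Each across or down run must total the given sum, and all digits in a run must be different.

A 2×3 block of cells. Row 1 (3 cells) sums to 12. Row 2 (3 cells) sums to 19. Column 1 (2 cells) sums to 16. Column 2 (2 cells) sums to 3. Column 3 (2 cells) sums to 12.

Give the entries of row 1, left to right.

7, 1, 4

16 in 2 cells must be {7,9}; 3 in 2 cells must be {1,2}.
The 19 across and the 3 down share only 2, so (2,2) = 2.
(1,2) = 3 − 2 = 1 completes the 3 down.
Given what's placed, (2,1) must be 9 to fit the 19 across and 16 down.
(2,3) = 19 − 11 = 8 completes the 19 across.
(1,1) = 16 − 9 = 7 completes the 16 down.
(1,3) = 12 − 8 = 4 completes the 12 across.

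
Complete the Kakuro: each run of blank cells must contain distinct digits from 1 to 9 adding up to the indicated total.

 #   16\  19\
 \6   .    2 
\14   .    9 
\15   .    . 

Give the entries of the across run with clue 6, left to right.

4 2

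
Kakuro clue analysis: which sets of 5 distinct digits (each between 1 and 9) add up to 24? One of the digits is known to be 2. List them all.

{1,2,4,8,9}; {1,2,5,7,9}; {1,2,6,7,8}; {2,3,4,6,9}; {2,3,4,7,8}; {2,3,5,6,8}; {2,4,5,6,7}

5 distinct digits from 1–9 sum between 15 and 35.
Keeping only sets containing 2.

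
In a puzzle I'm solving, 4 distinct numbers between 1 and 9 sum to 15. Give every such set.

4 distinct digits from 1–9 sum between 10 and 30.

{1,2,3,9}; {1,2,4,8}; {1,2,5,7}; {1,3,4,7}; {1,3,5,6}; {2,3,4,6}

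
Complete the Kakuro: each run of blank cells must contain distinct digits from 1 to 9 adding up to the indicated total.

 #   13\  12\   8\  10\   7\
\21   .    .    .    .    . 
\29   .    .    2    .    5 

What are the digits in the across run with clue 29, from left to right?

6 7 2 9 5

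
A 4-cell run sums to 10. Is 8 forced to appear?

The only way to make 10 from 4 distinct digits is {1,2,3,4}, which does not contain 8.

No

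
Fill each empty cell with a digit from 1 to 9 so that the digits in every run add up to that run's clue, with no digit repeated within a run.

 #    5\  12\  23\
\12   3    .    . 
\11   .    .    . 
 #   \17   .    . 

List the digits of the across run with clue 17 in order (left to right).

8, 9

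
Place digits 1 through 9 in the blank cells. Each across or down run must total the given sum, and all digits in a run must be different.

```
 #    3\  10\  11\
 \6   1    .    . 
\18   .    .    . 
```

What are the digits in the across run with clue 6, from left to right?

6 in 3 cells must be {1,2,3}; 3 in 2 cells must be {1,2}.
R2C1 = 3 − 1 = 2 completes the 3 down.
Nothing is forced directly, so branch on R2C2, whose candidates are 7 or 9. If R2C2 = 9: then R1C2 would have to be in {2,3} for the 6 across but in {1} for the 10 down — contradiction. So R2C2 = 7.
R1C2 = 10 − 7 = 3 completes the 10 down.
R1C3 = 6 − 4 = 2 completes the 6 across.
R2C3 = 18 − 9 = 9 completes the 18 across.

1 3 2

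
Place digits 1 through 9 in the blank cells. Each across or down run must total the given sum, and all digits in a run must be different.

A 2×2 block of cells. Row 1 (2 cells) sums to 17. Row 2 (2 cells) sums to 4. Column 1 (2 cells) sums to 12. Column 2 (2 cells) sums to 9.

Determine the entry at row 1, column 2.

17 in 2 cells must be {8,9}; 4 in 2 cells must be {1,3}.
The 17 across and the 9 down share only 8, so (1,2) = 8.
The 4 across and the 12 down share only 3, so (2,1) = 3.
(2,2) = 4 − 3 = 1 completes the 4 across.
(1,1) = 17 − 8 = 9 completes the 17 across.

8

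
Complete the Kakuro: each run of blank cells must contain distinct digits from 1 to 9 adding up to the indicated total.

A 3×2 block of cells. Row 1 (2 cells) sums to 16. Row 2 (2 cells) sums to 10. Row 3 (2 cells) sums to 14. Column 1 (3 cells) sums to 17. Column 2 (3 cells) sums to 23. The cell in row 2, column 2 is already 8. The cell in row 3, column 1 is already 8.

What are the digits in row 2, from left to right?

16 in 2 cells must be {7,9}; 23 in 3 cells must be {6,8,9}.
(1,1) = 7: the only remaining digit allowed by both the 16 across and the 17 down.
(1,2) = 16 − 7 = 9 completes the 16 across.
(2,1) = 10 − 8 = 2 completes the 10 across.
(3,2) = 14 − 8 = 6 completes the 14 across.

2 8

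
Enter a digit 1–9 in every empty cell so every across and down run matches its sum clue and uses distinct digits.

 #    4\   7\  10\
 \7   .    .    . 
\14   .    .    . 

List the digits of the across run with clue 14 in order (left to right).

7 in 3 cells must be {1,2,4}; 4 in 2 cells must be {1,3}.
The 7 across and the 4 down share only 1, so R1C1 = 1.
R2C1 = 4 − 1 = 3 completes the 4 down.
Nothing is forced directly, so branch on R1C2, whose candidates are 2 or 4. If R1C2 = 4: that forces R1C3 = 2, after which R2C2 would have to be in {2,4,5,6,7,9} for the 14 across but in {3} for the 7 down — contradiction. So R1C2 = 2.
R1C3 = 7 − 3 = 4 completes the 7 across.
R2C2 = 7 − 2 = 5 completes the 7 down.
R2C3 = 14 − 8 = 6 completes the 14 across.

3 5 6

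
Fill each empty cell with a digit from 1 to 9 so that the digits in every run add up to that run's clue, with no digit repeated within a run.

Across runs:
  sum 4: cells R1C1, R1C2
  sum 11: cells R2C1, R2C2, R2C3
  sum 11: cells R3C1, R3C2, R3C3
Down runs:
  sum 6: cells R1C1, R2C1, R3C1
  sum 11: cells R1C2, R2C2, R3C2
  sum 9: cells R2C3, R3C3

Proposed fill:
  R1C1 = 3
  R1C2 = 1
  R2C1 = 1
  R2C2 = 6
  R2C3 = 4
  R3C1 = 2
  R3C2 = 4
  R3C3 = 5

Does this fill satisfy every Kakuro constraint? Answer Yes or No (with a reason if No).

Across: 3+1=4; 1+6+4=11; 2+4+5=11. Down: 3+1+2=6; 1+6+4=11; 4+5=9. No digit repeats within any run.

Yes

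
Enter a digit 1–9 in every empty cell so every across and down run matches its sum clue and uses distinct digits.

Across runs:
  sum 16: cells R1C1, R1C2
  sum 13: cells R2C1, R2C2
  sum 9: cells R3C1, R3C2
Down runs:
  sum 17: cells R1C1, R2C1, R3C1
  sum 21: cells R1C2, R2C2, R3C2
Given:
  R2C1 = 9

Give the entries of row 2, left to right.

16 in 2 cells must be {7,9}.
Given what's placed, R1C1 must be 7 to fit the 16 across and 17 down.
R1C2 = 16 − 7 = 9 completes the 16 across.
R2C2 = 13 − 9 = 4 completes the 13 across.
R3C1 = 17 − 16 = 1 completes the 17 down.
R3C2 = 9 − 1 = 8 completes the 9 across.

9, 4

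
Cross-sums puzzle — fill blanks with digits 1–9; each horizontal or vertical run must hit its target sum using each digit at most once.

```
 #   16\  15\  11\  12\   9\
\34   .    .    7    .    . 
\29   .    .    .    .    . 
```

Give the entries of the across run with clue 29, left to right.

7 9 4 8 1

34 in 5 cells must be {4,6,7,8,9}; 16 in 2 cells must be {7,9}.
R1C1 = 9: the only remaining digit allowed by both the 34 across and the 16 down.
R2C1 = 16 − 9 = 7 completes the 16 down.
R2C3 = 11 − 7 = 4 completes the 11 down.
Nothing is forced directly, so branch on R1C2, whose candidates are 6 or 8. If R1C2 = 8: that forces R1C4 = 4, R1C5 = 6, after which R2C2 would have to be in {1,3,6,8,9} for the 29 across but in {7} for the 15 down — contradiction. So R1C2 = 6.
R2C2 = 15 − 6 = 9 completes the 15 down.
No cell is forced outright now. R2C4 can only be 3 or 8 (the digits allowed by both its 29 across and its 12 down). If R2C4 = 3: then R1C4 would have to be in {4,8} for the 34 across but in {9} for the 12 down — contradiction. So R2C4 = 8.
R1C4 = 12 − 8 = 4 completes the 12 down.
R1C5 = 34 − 26 = 8 completes the 34 across.
R2C5 = 29 − 28 = 1 completes the 29 across.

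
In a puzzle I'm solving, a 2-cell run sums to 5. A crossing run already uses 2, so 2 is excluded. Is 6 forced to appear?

No

The only way to make 5 from 2 distinct digits under that restriction is {1,4}, which does not contain 6.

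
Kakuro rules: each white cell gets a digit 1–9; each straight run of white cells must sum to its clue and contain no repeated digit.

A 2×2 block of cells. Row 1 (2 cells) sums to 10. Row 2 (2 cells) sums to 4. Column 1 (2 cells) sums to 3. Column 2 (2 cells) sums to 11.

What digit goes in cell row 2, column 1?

1

4 in 2 cells must be {1,3}; 3 in 2 cells must be {1,2}.
The 4 across and the 3 down share only 1, so (2,1) = 1.
(2,2) = 4 − 1 = 3 completes the 4 across.
(1,1) = 3 − 1 = 2 completes the 3 down.
(1,2) = 10 − 2 = 8 completes the 10 across.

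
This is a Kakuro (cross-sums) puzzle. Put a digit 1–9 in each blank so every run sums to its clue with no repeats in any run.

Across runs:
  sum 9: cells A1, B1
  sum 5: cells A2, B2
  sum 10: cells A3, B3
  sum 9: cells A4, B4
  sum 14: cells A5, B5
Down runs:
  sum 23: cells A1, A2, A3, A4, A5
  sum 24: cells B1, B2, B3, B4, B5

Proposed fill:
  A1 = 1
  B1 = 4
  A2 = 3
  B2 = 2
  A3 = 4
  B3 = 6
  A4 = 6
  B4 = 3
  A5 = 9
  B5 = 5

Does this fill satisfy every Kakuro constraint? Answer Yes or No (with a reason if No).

No — the down run B1–B5 sums to 20, not 24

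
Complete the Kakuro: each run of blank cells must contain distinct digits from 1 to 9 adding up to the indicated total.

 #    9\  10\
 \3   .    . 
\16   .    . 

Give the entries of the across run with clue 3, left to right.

2, 1

3 in 2 cells must be {1,2}; 16 in 2 cells must be {7,9}.
The 16 across and the 9 down share only 7, so R2C1 = 7.
R2C2 = 16 − 7 = 9 completes the 16 across.
R1C1 = 9 − 7 = 2 completes the 9 down.
R1C2 = 3 − 2 = 1 completes the 3 across.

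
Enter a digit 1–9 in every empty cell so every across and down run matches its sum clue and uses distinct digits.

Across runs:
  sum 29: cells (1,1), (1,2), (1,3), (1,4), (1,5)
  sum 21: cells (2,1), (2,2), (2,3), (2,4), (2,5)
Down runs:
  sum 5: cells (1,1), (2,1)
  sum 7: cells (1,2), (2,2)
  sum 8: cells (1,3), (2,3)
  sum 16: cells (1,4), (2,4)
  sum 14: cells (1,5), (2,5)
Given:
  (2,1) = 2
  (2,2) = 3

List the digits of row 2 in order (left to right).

16 in 2 cells must be {7,9}.
(1,1) = 5 − 2 = 3 completes the 5 down.
(1,2) = 7 − 3 = 4 completes the 7 down.
Nothing is forced directly, so branch on (1,4), whose candidates are 7 or 9. If (1,4) = 7: that forces (1,3) = 6, (1,5) = 9, after which (2,3) would have to be in {1,4,5,6,7,8,9} for the 21 across but in {2} for the 8 down — contradiction. So (1,4) = 9.
(2,4) = 16 − 9 = 7 completes the 16 down.
No cell is forced outright now. (2,3) can only be 1 or 5 (the digits allowed by both its 21 across and its 8 down). If (2,3) = 5: then (1,3) would have to be in {5,6,7,8} for the 29 across but in {3} for the 8 down — contradiction. So (2,3) = 1.
(1,3) = 8 − 1 = 7 completes the 8 down.
(1,5) = 29 − 23 = 6 completes the 29 across.
(2,5) = 21 − 13 = 8 completes the 21 across.

2, 3, 1, 7, 8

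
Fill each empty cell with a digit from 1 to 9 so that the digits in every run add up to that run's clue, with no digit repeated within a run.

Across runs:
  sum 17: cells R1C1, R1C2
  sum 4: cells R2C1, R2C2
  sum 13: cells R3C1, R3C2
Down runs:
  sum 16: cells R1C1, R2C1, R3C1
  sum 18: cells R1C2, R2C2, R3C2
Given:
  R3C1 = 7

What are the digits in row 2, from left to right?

17 in 2 cells must be {8,9}; 4 in 2 cells must be {1,3}.
R1C1 = 8: the only remaining digit allowed by both the 17 across and the 16 down.
R1C2 = 17 − 8 = 9 completes the 17 across.
R2C1 = 16 − 15 = 1 completes the 16 down.
R2C2 = 4 − 1 = 3 completes the 4 across.
R3C2 = 13 − 7 = 6 completes the 13 across.

1, 3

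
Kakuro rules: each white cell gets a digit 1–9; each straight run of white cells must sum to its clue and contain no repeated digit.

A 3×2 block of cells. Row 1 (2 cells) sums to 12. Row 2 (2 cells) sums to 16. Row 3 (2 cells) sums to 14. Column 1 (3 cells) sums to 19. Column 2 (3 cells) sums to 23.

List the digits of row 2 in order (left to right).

16 in 2 cells must be {7,9}; 23 in 3 cells must be {6,8,9}.
The 16 across and the 23 down share only 9, so (2,2) = 9.
Given what's placed, (1,2) must be 8 to fit the 12 across and 23 down.
(2,1) = 16 − 9 = 7 completes the 16 across.
(3,2) = 23 − 17 = 6 completes the 23 down.
(1,1) = 12 − 8 = 4 completes the 12 across.
(3,1) = 14 − 6 = 8 completes the 14 across.

7 9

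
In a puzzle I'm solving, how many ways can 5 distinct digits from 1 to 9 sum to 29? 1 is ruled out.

5 distinct digits from 1–9 sum between 15 and 35.
Dropping sets that contain 1.
Enumerating: {2,3,7,8,9}, {2,4,6,8,9}, {2,5,6,7,9}, {3,4,5,8,9}, {3,4,6,7,9}, {3,5,6,7,8}.

6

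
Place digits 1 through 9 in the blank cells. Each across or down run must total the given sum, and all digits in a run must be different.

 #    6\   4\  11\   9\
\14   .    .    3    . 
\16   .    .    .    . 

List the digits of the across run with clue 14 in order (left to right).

2 1 3 8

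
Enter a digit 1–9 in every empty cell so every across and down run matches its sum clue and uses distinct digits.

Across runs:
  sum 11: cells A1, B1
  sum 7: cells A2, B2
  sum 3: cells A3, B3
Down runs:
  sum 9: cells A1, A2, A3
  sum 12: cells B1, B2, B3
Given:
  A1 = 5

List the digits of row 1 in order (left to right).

3 in 2 cells must be {1,2}.
B1 = 11 − 5 = 6 completes the 11 across.
Given what's placed, A3 must be 1 to fit the 3 across and 9 down.
B3 = 3 − 1 = 2 completes the 3 across.
A2 = 9 − 6 = 3 completes the 9 down.
B2 = 7 − 3 = 4 completes the 7 across.

5, 6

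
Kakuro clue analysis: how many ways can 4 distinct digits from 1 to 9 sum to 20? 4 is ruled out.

4 distinct digits from 1–9 sum between 10 and 30.
Dropping sets that contain 4.
Enumerating: {1,2,8,9}, {1,3,7,9}, {1,5,6,8}, {2,3,6,9}, {2,3,7,8}, {2,5,6,7}.

6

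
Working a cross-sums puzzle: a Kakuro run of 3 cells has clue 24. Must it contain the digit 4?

No

The only way to make 24 from 3 distinct digits is {7,8,9}, which does not contain 4.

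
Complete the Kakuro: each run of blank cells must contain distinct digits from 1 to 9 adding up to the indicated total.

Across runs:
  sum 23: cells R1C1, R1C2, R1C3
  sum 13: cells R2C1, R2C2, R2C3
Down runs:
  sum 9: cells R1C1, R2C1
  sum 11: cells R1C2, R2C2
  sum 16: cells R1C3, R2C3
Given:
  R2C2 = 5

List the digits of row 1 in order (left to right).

8 6 9

23 in 3 cells must be {6,8,9}; 16 in 2 cells must be {7,9}.
R1C2 = 11 − 5 = 6 completes the 11 down.
Given what's placed, R1C3 must be 9 to fit the 23 across and 16 down.
R2C3 = 16 − 9 = 7 completes the 16 down.
R1C1 = 23 − 15 = 8 completes the 23 across.
R2C1 = 13 − 12 = 1 completes the 13 across.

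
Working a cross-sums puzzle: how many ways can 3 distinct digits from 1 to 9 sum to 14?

8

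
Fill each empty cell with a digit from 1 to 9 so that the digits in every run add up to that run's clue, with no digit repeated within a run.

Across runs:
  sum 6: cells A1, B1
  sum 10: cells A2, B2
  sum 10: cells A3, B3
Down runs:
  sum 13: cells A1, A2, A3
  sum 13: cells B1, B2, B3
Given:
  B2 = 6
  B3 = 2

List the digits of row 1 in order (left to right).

1 5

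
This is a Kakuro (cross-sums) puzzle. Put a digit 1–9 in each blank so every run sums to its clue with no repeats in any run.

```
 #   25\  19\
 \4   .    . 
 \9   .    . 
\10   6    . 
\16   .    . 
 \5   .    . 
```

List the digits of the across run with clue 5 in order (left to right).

4 in 2 cells must be {1,3}; 16 in 2 cells must be {7,9}.
R3C2 = 10 − 6 = 4 completes the 10 across.
No cell is forced outright now. R4C1 can only be 7 or 9 (the digits allowed by both its 16 across and its 25 down). If R4C1 = 9: that forces R4C2 = 7, R1C2 = 1, R5C2 = 2, R1C1 = 3, R2C2 = 5, after which R5C1 would have to be in {3} for the 5 across but in {2,5} for the 25 down — contradiction. So R4C1 = 7.
R4C2 = 16 − 7 = 9 completes the 16 across.
Nothing is forced directly, so branch on R2C2, whose candidates are 1 or 2 or 3. If R2C2 = 2: then R2C1 would have to be in {7} for the 9 across but in {1,2,3,4,5,8,9} for the 25 down — contradiction. If R2C2 = 3: that forces R1C2 = 1, after which R2C1 would have to be in {6} for the 9 across but in {1,2,3,4,5,8,9} for the 25 down — contradiction. So R2C2 = 1.
R1C2 = 3: the only remaining digit allowed by both the 4 across and the 19 down.
R2C1 = 9 − 1 = 8 completes the 9 across.
R5C2 = 19 − 17 = 2 completes the 19 down.
R1C1 = 4 − 3 = 1 completes the 4 across.
R5C1 = 5 − 2 = 3 completes the 5 across.

3 2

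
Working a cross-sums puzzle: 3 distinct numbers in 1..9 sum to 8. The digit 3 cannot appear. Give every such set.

3 distinct digits from 1–9 sum between 6 and 24.
Dropping sets that contain 3.
Only one set works: {1,2,5}.

{1,2,5}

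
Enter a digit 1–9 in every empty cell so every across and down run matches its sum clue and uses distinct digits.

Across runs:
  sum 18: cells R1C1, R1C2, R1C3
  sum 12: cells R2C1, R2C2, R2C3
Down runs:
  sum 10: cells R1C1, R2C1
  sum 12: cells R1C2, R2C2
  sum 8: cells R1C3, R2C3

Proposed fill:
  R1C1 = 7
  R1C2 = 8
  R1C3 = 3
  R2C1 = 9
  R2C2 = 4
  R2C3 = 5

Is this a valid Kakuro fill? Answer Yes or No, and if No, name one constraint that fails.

No — the down run R1C1–R2C1 sums to 16, not 10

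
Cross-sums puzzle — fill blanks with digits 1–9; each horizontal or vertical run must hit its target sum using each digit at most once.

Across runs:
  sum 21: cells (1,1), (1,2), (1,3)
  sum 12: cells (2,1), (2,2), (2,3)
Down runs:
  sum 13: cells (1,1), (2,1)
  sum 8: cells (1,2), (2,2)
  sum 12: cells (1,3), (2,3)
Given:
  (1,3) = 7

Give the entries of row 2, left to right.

(2,3) = 12 − 7 = 5 completes the 12 down.
Nothing is forced directly, so branch on (2,1), whose candidates are 4 or 6. If (2,1) = 6: then (1,1) would have to be in {5,6,8,9} for the 21 across but in {7} for the 13 down — contradiction. So (2,1) = 4.
(1,1) = 13 − 4 = 9 completes the 13 down.
(1,2) = 21 − 16 = 5 completes the 21 across.
(2,2) = 12 − 9 = 3 completes the 12 across.

4 3 5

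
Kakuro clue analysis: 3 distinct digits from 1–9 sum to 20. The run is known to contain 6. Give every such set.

{5,6,9}

3 distinct digits from 1–9 sum between 6 and 24.
Keeping only sets containing 6.
Only one set works: {5,6,9}.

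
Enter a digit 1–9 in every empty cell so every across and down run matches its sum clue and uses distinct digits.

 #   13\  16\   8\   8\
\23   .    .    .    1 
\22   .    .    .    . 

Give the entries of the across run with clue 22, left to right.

4, 9, 2, 7

16 in 2 cells must be {7,9}.
R2C4 = 8 − 1 = 7 completes the 8 down.
R2C2 = 9: the only remaining digit allowed by both the 22 across and the 16 down.
R1C2 = 16 − 9 = 7 completes the 16 down.
Given what's placed, R1C3 must be 6 to fit the 23 across and 8 down.
R2C3 = 8 − 6 = 2 completes the 8 down.
R1C1 = 23 − 14 = 9 completes the 23 across.
R2C1 = 22 − 18 = 4 completes the 22 across.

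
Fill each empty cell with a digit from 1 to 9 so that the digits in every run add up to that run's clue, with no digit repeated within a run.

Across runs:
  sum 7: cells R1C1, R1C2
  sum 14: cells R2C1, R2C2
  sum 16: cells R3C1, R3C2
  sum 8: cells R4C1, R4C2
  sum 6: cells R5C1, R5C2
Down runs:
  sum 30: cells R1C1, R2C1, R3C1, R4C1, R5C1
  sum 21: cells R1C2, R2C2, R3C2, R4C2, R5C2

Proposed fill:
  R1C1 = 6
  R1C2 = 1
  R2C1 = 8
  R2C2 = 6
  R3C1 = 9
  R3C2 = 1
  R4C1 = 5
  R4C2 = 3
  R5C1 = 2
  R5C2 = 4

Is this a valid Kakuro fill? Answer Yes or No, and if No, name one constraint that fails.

No — the across run R3C1–R3C2 sums to 10, not 16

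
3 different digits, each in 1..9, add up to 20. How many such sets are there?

4

3 distinct digits from 1–9 sum between 6 and 24.
Enumerating: {3,8,9}, {4,7,9}, {5,6,9}, {5,7,8}.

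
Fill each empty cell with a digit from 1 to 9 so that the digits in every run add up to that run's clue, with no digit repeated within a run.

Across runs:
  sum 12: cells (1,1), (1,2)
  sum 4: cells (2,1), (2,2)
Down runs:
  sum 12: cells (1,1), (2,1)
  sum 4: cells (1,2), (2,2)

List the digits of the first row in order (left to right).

9 3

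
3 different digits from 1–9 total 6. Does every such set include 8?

The only way to make 6 from 3 distinct digits is {1,2,3}, which does not contain 8.

No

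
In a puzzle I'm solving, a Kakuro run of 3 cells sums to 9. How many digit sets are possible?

3 distinct digits from 1–9 sum between 6 and 24.
Enumerating: {1,2,6}, {1,3,5}, {2,3,4}.

3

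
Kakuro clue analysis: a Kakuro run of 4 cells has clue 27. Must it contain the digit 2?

Counterexample: {3,7,8,9} sums to 27 without using 2.

No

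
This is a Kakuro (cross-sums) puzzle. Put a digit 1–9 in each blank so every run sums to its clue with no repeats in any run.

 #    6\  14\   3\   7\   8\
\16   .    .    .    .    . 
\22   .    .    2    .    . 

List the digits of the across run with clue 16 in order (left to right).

2, 6, 1, 4, 3

16 in 5 cells must be {1,2,3,4,6}; 3 in 2 cells must be {1,2}.
The 16 across and the 14 down share only 6, so R1C2 = 6.
R1C3 = 3 − 2 = 1 completes the 3 down.
R2C2 = 14 − 6 = 8 completes the 14 down.
No cell is forced outright now. R1C1 can only be 2 or 4 (the digits allowed by both its 16 across and its 6 down). If R1C1 = 4: then R2C1 would have to be in {1,3,4,5,6,7} for the 22 across but in {2} for the 6 down — contradiction. So R1C1 = 2.
R1C5 = 3: the only remaining digit allowed by both the 16 across and the 8 down.
R2C1 = 6 − 2 = 4 completes the 6 down.
R2C5 = 8 − 3 = 5 completes the 8 down.
R1C4 = 16 − 12 = 4 completes the 16 across.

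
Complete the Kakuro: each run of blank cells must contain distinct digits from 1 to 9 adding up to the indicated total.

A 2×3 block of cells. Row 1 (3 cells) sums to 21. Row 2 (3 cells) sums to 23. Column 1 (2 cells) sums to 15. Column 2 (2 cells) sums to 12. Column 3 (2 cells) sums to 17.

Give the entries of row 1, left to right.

9 4 8

23 in 3 cells must be {6,8,9}; 17 in 2 cells must be {8,9}.
Nothing is forced directly, so branch on (2,2), whose candidates are 8 or 9. If (2,2) = 9: then (1,2) would have to be in {4,5,6,7,8,9} for the 21 across but in {3} for the 12 down — contradiction. So (2,2) = 8.
(1,2) = 12 − 8 = 4 completes the 12 down.
Given what's placed, (2,3) must be 9 to fit the 23 across and 17 down.
(1,3) = 17 − 9 = 8 completes the 17 down.
(2,1) = 23 − 17 = 6 completes the 23 across.
(1,1) = 21 − 12 = 9 completes the 21 across.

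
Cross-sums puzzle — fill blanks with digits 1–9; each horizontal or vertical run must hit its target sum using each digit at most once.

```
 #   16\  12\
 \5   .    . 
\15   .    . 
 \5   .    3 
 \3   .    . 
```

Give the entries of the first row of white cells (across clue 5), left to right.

4 1

3 in 2 cells must be {1,2}.
R2C2 = 6: the only remaining digit allowed by both the 15 across and the 12 down.
R3C1 = 5 − 3 = 2 completes the 5 across.
R4C1 = 1: the only remaining digit allowed by both the 3 across and the 16 down.
R4C2 = 3 − 1 = 2 completes the 3 across.
Given what's placed, R1C1 must be 4 to fit the 5 across and 16 down.
R1C2 = 5 − 4 = 1 completes the 5 across.
R2C1 = 15 − 6 = 9 completes the 15 across.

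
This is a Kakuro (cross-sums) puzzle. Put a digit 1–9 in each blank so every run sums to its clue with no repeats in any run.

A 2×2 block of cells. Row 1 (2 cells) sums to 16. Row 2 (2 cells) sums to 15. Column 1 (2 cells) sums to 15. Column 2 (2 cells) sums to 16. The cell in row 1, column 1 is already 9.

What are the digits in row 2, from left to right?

6 9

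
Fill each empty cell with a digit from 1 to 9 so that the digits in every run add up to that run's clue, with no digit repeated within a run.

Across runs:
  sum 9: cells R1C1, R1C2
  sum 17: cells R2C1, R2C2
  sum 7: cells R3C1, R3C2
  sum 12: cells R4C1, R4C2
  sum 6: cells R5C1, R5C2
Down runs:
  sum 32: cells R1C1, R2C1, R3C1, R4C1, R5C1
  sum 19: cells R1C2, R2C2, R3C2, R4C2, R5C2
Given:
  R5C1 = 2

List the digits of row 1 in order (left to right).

17 in 2 cells must be {8,9}.
Given what's placed, R3C1 must be 6 to fit the 7 across and 32 down.
R3C2 = 7 − 6 = 1 completes the 7 across.
R5C2 = 6 − 2 = 4 completes the 6 across.
Given what's placed, R2C2 must be 9 to fit the 17 across and 19 down.
Given what's placed, R4C2 must be 3 to fit the 12 across and 19 down.
R1C2 = 19 − 17 = 2 completes the 19 down.
R2C1 = 17 − 9 = 8 completes the 17 across.
R4C1 = 12 − 3 = 9 completes the 12 across.
R1C1 = 9 − 2 = 7 completes the 9 across.

7, 2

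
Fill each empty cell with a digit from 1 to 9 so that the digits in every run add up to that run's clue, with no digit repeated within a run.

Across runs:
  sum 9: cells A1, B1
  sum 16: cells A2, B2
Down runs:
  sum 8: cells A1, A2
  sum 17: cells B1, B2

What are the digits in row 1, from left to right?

1, 8

16 in 2 cells must be {7,9}; 17 in 2 cells must be {8,9}.
The 9 across and the 17 down share only 8, so B1 = 8.
The 16 across and the 8 down share only 7, so A2 = 7.
B2 = 16 − 7 = 9 completes the 16 across.
A1 = 9 − 8 = 1 completes the 9 across.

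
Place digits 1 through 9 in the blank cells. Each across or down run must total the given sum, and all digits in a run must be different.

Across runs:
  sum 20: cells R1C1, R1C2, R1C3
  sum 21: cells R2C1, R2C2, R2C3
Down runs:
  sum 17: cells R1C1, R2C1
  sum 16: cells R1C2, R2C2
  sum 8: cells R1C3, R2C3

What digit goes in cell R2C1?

17 in 2 cells must be {8,9}; 16 in 2 cells must be {7,9}.
Nothing is forced directly, so branch on R1C1, whose candidates are 8 or 9. If R1C1 = 9: that forces R1C2 = 7, after which R1C3 would have to be in {4} for the 20 across but in {1,2,3,5,6,7} for the 8 down — contradiction. So R1C1 = 8.
R2C1 = 17 − 8 = 9 completes the 17 down.
Given what's placed, R2C2 must be 7 to fit the 21 across and 16 down.
R2C3 = 21 − 16 = 5 completes the 21 across.
R1C2 = 16 − 7 = 9 completes the 16 down.
R1C3 = 20 − 17 = 3 completes the 20 across.

9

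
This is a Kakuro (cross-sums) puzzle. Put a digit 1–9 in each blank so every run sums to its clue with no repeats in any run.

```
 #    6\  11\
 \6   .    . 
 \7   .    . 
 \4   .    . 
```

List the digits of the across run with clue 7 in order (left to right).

1, 6

4 in 2 cells must be {1,3}; 6 in 3 cells must be {1,2,3}.
Nothing is forced directly, so branch on R1C1, whose candidates are 1 or 2. If R1C1 = 1: that forces R1C2 = 5, R3C1 = 3, after which R3C2 would have to be in {1} for the 4 across but in {2,4} for the 11 down — contradiction. So R1C1 = 2.
R1C2 = 6 − 2 = 4 completes the 6 across.
Given what's placed, R3C2 must be 1 to fit the 4 across and 11 down.
R2C2 = 11 − 5 = 6 completes the 11 down.
R3C1 = 4 − 1 = 3 completes the 4 across.
R2C1 = 7 − 6 = 1 completes the 7 across.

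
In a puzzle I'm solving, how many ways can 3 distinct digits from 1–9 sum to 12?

7

3 distinct digits from 1–9 sum between 6 and 24.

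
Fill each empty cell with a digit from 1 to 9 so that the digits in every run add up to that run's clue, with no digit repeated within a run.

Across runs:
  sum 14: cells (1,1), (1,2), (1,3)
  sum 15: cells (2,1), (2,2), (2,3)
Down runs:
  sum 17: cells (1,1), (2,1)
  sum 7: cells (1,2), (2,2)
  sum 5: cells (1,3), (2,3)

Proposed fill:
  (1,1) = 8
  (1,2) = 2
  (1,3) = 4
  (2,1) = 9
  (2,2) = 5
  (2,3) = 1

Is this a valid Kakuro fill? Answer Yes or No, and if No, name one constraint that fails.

Across: 8+2+4=14; 9+5+1=15. Down: 8+9=17; 2+5=7; 4+1=5. No digit repeats within any run.

Yes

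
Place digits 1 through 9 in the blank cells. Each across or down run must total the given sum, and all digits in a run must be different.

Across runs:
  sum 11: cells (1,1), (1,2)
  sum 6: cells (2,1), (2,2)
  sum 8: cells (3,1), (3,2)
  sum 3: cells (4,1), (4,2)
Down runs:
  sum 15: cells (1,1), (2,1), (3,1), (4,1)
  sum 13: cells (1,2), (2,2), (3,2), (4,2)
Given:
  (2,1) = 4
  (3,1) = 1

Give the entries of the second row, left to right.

3 in 2 cells must be {1,2}.
(2,2) = 6 − 4 = 2 completes the 6 across.
(3,2) = 8 − 1 = 7 completes the 8 across.
(4,1) = 2: the only remaining digit allowed by both the 3 across and the 15 down.
(4,2) = 3 − 2 = 1 completes the 3 across.
(1,1) = 15 − 7 = 8 completes the 15 down.
(1,2) = 11 − 8 = 3 completes the 11 across.

4, 2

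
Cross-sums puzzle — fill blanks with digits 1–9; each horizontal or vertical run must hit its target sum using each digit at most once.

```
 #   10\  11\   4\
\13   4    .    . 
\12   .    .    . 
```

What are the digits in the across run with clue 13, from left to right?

4 6 3

4 in 2 cells must be {1,3}.
R2C1 = 10 − 4 = 6 completes the 10 down.
R2C3 = 1: the only remaining digit allowed by both the 12 across and the 4 down.
R1C3 = 4 − 1 = 3 completes the 4 down.
R2C2 = 12 − 7 = 5 completes the 12 across.
R1C2 = 13 − 7 = 6 completes the 13 across.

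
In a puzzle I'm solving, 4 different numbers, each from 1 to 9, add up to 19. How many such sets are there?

11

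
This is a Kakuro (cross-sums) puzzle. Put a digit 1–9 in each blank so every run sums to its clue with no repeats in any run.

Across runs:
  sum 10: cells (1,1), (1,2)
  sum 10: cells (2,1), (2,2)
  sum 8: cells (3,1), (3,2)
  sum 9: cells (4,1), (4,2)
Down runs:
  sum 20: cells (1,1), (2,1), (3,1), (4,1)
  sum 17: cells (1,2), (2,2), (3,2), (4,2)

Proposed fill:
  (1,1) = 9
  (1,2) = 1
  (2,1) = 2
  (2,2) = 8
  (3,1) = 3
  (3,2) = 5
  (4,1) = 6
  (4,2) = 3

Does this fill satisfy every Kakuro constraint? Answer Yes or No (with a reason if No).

Across: 9+1=10; 2+8=10; 3+5=8; 6+3=9. Down: 9+2+3+6=20; 1+8+5+3=17. No digit repeats within any run.

Yes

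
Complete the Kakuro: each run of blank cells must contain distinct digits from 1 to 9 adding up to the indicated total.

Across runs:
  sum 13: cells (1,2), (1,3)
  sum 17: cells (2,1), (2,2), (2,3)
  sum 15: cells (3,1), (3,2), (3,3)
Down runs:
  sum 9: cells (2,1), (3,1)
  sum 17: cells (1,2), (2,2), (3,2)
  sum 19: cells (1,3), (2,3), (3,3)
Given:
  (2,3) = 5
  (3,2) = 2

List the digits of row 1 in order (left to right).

7 6

Nothing is forced directly, so branch on (1,3), whose candidates are 6 or 8. If (1,3) = 8: then (1,2) would have to be in {5} for the 13 across but in {6,7,8,9} for the 17 down — contradiction. So (1,3) = 6.
(1,2) = 13 − 6 = 7 completes the 13 across.
(2,2) = 17 − 9 = 8 completes the 17 down.
(3,3) = 19 − 11 = 8 completes the 19 down.
(2,1) = 17 − 13 = 4 completes the 17 across.
(3,1) = 15 − 10 = 5 completes the 15 across.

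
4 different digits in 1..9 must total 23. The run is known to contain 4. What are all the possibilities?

4 distinct digits from 1–9 sum between 10 and 30.
Keeping only sets containing 4.

{2,4,8,9}; {3,4,7,9}; {4,5,6,8}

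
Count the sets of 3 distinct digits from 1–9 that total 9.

3 distinct digits from 1–9 sum between 6 and 24.
Enumerating: {1,2,6}, {1,3,5}, {2,3,4}.

3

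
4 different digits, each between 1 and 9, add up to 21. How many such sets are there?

4 distinct digits from 1–9 sum between 10 and 30.

11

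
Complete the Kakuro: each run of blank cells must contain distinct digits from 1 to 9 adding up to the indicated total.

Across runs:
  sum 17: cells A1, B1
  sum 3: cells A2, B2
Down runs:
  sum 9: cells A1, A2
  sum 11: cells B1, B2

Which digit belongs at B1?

9

17 in 2 cells must be {8,9}; 3 in 2 cells must be {1,2}.
The 17 across and the 9 down share only 8, so A1 = 8.
B1 = 17 − 8 = 9 completes the 17 across.
A2 = 9 − 8 = 1 completes the 9 down.
B2 = 3 − 1 = 2 completes the 3 across.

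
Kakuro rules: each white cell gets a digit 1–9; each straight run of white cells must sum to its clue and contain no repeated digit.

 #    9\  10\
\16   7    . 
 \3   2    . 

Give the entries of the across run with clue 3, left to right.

2 1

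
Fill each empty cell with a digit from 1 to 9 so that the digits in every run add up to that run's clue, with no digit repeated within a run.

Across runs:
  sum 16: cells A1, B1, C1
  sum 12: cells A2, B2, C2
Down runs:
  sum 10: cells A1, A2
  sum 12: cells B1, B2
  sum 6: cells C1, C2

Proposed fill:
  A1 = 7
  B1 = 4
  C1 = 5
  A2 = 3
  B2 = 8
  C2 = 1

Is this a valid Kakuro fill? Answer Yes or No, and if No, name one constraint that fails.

Yes

Across: 7+4+5=16; 3+8+1=12. Down: 7+3=10; 4+8=12; 5+1=6. No digit repeats within any run.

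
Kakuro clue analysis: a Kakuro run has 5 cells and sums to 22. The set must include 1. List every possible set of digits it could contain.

{1,2,3,7,9}; {1,2,4,6,9}; {1,2,4,7,8}; {1,2,5,6,8}; {1,3,4,5,9}; {1,3,4,6,8}; {1,3,5,6,7}

5 distinct digits from 1–9 sum between 15 and 35.
Keeping only sets containing 1.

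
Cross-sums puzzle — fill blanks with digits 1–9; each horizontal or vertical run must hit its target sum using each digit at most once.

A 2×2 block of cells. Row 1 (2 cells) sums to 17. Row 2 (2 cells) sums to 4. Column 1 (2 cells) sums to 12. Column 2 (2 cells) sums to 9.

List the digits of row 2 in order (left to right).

3, 1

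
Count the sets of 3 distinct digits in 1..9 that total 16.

8

3 distinct digits from 1–9 sum between 6 and 24.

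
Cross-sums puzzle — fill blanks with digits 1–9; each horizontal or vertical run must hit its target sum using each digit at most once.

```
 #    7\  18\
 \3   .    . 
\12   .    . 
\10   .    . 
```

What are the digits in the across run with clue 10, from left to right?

1 9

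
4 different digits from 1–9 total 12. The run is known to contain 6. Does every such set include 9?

No

The only way to make 12 from 4 distinct digits under that restriction is {1,2,3,6}, which does not contain 9.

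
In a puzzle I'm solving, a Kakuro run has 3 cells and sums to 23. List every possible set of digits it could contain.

{6,8,9}

3 distinct digits from 1–9 sum between 6 and 24.
Only one set works: {6,8,9}.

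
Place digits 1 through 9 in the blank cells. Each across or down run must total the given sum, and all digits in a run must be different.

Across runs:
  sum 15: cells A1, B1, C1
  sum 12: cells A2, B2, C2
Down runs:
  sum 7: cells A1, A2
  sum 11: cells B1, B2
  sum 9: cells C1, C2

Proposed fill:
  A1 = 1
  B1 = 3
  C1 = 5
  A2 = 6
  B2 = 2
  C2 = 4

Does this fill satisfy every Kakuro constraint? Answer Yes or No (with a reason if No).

No — the across run A1–C1 sums to 9, not 15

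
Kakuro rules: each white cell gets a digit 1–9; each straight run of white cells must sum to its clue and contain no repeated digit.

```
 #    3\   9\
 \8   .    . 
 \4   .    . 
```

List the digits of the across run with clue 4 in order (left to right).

4 in 2 cells must be {1,3}; 3 in 2 cells must be {1,2}.
The 4 across and the 3 down share only 1, so R2C1 = 1.
R2C2 = 4 − 1 = 3 completes the 4 across.
R1C1 = 3 − 1 = 2 completes the 3 down.
R1C2 = 8 − 2 = 6 completes the 8 across.

1 3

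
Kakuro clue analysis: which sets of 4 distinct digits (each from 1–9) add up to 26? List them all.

{2,7,8,9}; {3,6,8,9}; {4,5,8,9}; {4,6,7,9}; {5,6,7,8}

4 distinct digits from 1–9 sum between 10 and 30.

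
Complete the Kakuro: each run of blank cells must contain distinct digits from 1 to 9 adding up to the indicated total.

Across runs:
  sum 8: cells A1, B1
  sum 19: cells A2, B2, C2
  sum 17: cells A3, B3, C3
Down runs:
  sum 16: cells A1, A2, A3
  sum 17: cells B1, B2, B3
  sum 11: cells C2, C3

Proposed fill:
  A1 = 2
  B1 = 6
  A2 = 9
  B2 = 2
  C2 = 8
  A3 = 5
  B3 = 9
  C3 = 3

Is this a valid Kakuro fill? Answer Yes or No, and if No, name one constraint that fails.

Across: 2+6=8; 9+2+8=19; 5+9+3=17. Down: 2+9+5=16; 6+2+9=17; 8+3=11. No digit repeats within any run.

Yes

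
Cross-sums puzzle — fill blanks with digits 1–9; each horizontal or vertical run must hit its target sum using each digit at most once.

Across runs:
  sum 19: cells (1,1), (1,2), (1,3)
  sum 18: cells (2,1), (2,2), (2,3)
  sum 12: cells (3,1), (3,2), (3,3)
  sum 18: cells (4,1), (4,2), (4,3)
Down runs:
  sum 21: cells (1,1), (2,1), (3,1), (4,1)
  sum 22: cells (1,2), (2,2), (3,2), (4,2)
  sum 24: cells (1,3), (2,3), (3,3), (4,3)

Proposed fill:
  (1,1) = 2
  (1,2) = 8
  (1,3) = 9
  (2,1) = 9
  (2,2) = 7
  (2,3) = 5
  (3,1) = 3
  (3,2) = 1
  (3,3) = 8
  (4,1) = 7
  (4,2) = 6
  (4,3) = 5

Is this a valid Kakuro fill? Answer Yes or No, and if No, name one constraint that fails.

No — the across run (2,1)–(2,3) sums to 21, not 18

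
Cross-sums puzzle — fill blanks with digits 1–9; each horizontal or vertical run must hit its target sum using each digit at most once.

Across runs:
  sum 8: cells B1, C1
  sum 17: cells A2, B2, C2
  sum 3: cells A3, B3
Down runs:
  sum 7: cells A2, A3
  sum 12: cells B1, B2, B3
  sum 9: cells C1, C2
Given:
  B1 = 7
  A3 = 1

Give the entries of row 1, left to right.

7 1

3 in 2 cells must be {1,2}.
C1 = 8 − 7 = 1 completes the 8 across.
A2 = 7 − 1 = 6 completes the 7 down.
C2 = 9 − 1 = 8 completes the 9 down.
B3 = 3 − 1 = 2 completes the 3 across.
B2 = 17 − 14 = 3 completes the 17 across.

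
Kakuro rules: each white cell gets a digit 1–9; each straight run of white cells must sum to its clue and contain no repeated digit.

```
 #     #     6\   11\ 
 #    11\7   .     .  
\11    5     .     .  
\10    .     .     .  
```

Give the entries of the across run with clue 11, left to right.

5, 2, 4

6 in 3 cells must be {1,2,3}.
R2C2 = 2: the only remaining digit allowed by both the 11 across and the 6 down.
R2C3 = 11 − 7 = 4 completes the 11 across.
R3C1 = 11 − 5 = 6 completes the 11 down.
R3C3 = 1: the only remaining digit allowed by both the 10 across and the 11 down.
R1C3 = 11 − 5 = 6 completes the 11 down.
R3C2 = 10 − 7 = 3 completes the 10 across.
R1C2 = 7 − 6 = 1 completes the 7 across.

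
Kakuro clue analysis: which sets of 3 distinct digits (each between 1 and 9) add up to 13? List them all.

3 distinct digits from 1–9 sum between 6 and 24.

{1,3,9}; {1,4,8}; {1,5,7}; {2,3,8}; {2,4,7}; {2,5,6}; {3,4,6}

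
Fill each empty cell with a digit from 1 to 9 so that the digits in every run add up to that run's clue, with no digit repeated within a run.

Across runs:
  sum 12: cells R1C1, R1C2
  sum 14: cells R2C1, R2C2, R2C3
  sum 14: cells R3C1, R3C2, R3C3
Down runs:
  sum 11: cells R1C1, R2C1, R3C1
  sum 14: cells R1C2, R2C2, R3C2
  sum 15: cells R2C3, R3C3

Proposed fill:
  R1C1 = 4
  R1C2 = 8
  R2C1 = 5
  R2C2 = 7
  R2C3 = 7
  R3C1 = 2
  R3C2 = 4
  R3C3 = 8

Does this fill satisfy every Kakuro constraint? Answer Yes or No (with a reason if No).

No — the across run R2C1–R2C3 sums to 19, not 14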